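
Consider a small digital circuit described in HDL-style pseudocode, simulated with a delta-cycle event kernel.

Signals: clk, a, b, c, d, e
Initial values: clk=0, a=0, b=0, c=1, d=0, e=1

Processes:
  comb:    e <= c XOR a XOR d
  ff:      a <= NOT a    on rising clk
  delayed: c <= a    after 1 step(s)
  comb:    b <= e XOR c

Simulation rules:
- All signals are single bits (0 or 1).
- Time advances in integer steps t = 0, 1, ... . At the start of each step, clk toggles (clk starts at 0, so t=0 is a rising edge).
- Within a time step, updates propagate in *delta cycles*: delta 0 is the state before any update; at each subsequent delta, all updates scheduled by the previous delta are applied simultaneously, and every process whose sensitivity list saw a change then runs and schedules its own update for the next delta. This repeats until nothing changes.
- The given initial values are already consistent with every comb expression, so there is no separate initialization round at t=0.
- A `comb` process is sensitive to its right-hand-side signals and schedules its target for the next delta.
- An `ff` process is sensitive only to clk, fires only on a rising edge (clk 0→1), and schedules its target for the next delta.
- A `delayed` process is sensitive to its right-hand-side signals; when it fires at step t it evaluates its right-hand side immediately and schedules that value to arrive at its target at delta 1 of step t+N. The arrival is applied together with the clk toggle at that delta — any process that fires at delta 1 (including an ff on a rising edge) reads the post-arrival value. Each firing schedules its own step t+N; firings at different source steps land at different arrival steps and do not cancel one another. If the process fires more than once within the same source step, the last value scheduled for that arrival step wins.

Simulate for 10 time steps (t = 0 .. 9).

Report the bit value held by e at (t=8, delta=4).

t0.Δ0 clk=0 b=0 c=1 e=1 d=0 a=0
t0.Δ1 clk=1 b=0 c=1 e=1 d=0 a=0
t0.Δ2 clk=1 b=0 c=1 e=1 d=0 a=1
t0.Δ3 clk=1 b=0 c=1 e=0 d=0 a=1
t0.Δ4 clk=1 b=1 c=1 e=0 d=0 a=1
t1.Δ0 clk=1 b=1 c=1 e=0 d=0 a=1
t1.Δ1 clk=0 b=1 c=1 e=0 d=0 a=1
t2.Δ0 clk=0 b=1 c=1 e=0 d=0 a=1
t2.Δ1 clk=1 b=1 c=1 e=0 d=0 a=1
t2.Δ2 clk=1 b=1 c=1 e=0 d=0 a=0
t2.Δ3 clk=1 b=1 c=1 e=1 d=0 a=0
t2.Δ4 clk=1 b=0 c=1 e=1 d=0 a=0
t3.Δ0 clk=1 b=0 c=1 e=1 d=0 a=0
t3.Δ1 clk=0 b=0 c=0 e=1 d=0 a=0
t3.Δ2 clk=0 b=1 c=0 e=0 d=0 a=0
t3.Δ3 clk=0 b=0 c=0 e=0 d=0 a=0
t4.Δ0 clk=0 b=0 c=0 e=0 d=0 a=0
t4.Δ1 clk=1 b=0 c=0 e=0 d=0 a=0
t4.Δ2 clk=1 b=0 c=0 e=0 d=0 a=1
t4.Δ3 clk=1 b=0 c=0 e=1 d=0 a=1
t4.Δ4 clk=1 b=1 c=0 e=1 d=0 a=1
t5.Δ0 clk=1 b=1 c=0 e=1 d=0 a=1
t5.Δ1 clk=0 b=1 c=1 e=1 d=0 a=1
t5.Δ2 clk=0 b=0 c=1 e=0 d=0 a=1
t5.Δ3 clk=0 b=1 c=1 e=0 d=0 a=1
t6.Δ0 clk=0 b=1 c=1 e=0 d=0 a=1
t6.Δ1 clk=1 b=1 c=1 e=0 d=0 a=1
t6.Δ2 clk=1 b=1 c=1 e=0 d=0 a=0
t6.Δ3 clk=1 b=1 c=1 e=1 d=0 a=0
t6.Δ4 clk=1 b=0 c=1 e=1 d=0 a=0
t7.Δ0 clk=1 b=0 c=1 e=1 d=0 a=0
t7.Δ1 clk=0 b=0 c=0 e=1 d=0 a=0
t7.Δ2 clk=0 b=1 c=0 e=0 d=0 a=0
t7.Δ3 clk=0 b=0 c=0 e=0 d=0 a=0
t8.Δ0 clk=0 b=0 c=0 e=0 d=0 a=0
t8.Δ1 clk=1 b=0 c=0 e=0 d=0 a=0
t8.Δ2 clk=1 b=0 c=0 e=0 d=0 a=1
t8.Δ3 clk=1 b=0 c=0 e=1 d=0 a=1
t8.Δ4 clk=1 b=1 c=0 e=1 d=0 a=1
t9.Δ0 clk=1 b=1 c=0 e=1 d=0 a=1
t9.Δ1 clk=0 b=1 c=1 e=1 d=0 a=1
t9.Δ2 clk=0 b=0 c=1 e=0 d=0 a=1
t9.Δ3 clk=0 b=1 c=1 e=0 d=0 a=1

1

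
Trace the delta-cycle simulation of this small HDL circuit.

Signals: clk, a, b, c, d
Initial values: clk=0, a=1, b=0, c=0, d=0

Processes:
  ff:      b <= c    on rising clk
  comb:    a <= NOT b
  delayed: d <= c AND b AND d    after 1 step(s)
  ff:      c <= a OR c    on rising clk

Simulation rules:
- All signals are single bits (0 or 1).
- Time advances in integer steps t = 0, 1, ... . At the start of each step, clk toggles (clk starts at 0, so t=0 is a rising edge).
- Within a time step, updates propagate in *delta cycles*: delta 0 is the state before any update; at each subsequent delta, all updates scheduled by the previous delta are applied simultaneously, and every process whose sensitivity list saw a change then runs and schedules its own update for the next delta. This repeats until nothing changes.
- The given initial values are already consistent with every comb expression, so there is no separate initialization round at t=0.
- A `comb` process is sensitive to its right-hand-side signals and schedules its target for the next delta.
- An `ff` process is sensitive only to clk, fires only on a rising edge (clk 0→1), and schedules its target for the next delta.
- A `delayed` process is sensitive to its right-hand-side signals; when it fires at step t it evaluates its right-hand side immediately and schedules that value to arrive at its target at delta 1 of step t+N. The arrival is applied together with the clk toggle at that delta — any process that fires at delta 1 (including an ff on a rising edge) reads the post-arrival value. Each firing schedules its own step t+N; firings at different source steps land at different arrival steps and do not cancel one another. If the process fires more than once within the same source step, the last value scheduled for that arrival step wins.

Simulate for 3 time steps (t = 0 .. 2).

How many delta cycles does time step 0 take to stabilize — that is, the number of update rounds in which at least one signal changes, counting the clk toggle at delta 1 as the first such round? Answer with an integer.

2

[bits: a,c,d,clk,b]
t=0: Δ0=10000 Δ1=10010 Δ2=11010 | 2Δ
t=1: Δ0=11010 Δ1=11000 | 1Δ
t=2: Δ0=11000 Δ1=11010 Δ2=11011 Δ3=01011 | 3Δ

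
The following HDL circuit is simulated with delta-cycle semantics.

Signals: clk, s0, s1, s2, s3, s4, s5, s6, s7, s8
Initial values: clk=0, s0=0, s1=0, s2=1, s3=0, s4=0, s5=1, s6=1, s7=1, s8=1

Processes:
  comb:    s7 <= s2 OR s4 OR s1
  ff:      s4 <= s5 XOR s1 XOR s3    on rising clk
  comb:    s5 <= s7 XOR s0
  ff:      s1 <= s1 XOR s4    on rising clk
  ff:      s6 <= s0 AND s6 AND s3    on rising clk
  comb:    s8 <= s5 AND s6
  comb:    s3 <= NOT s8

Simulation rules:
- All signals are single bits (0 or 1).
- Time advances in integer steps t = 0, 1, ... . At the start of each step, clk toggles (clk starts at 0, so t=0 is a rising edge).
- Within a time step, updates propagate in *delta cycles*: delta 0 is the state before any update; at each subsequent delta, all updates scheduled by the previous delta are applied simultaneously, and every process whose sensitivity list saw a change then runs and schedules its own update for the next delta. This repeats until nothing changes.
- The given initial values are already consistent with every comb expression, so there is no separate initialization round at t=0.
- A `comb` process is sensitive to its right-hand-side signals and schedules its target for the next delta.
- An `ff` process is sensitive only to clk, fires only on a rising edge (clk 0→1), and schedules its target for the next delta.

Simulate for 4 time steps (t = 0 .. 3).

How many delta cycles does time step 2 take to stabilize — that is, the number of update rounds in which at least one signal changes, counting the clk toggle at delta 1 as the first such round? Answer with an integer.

[bits: s6,s7,s3,s0,s5,clk,s4,s1,s8,s2]
t=0: Δ0=1100100011 Δ1=1100110011 Δ2=0100111011 Δ3=0100111001 Δ4=0110111001 | 4Δ
t=1: Δ0=0110111001 Δ1=0110101001 | 1Δ
t=2: Δ0=0110101001 Δ1=0110111001 Δ2=0110110101 | 2Δ
t=3: Δ0=0110110101 Δ1=0110100101 | 1Δ

2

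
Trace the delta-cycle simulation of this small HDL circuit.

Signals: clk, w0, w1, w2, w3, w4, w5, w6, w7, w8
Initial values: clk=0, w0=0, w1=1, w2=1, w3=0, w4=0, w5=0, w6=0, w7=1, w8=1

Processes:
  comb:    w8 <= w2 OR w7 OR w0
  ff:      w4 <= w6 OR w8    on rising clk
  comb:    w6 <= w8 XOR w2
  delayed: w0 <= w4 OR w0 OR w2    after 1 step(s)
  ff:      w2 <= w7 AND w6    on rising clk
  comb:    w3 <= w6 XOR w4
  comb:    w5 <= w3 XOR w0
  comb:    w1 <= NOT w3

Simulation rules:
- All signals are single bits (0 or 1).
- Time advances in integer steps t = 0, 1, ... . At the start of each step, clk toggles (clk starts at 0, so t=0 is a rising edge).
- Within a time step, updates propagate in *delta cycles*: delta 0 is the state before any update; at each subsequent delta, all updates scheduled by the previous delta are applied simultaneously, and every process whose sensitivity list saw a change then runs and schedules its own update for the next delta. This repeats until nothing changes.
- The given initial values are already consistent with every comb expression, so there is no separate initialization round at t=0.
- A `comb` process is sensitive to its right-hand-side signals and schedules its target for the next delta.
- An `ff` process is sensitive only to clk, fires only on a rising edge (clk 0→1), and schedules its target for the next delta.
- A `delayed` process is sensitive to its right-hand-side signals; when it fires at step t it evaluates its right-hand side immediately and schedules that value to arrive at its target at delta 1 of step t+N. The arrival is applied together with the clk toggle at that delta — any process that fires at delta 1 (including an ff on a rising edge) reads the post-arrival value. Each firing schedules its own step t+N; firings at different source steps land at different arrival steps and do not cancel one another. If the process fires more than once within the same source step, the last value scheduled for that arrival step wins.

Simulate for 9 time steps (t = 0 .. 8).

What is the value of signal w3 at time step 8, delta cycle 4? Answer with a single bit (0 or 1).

[bits: w5,w2,clk,w4,w3,w6,w0,w1,w7,w8]
t=0: Δ0=0100000111 Δ1=0110000111 Δ2=0011000111 Δ3=0011110111 Δ4=1011010011 Δ5=0011010111 | 5Δ
t=1: Δ0=0011010111 Δ1=0001011111 Δ2=1001011111 | 2Δ
t=2: Δ0=1001011111 Δ1=1011011111 Δ2=1111011111 Δ3=1111001111 Δ4=1111101111 Δ5=0111101011 | 5Δ
t=3: Δ0=0111101011 Δ1=0101101011 | 1Δ
t=4: Δ0=0101101011 Δ1=0111101011 Δ2=0011101011 Δ3=0011111011 Δ4=0011011011 Δ5=1011011111 | 5Δ
t=5: Δ0=1011011111 Δ1=1001011111 | 1Δ
t=6: Δ0=1001011111 Δ1=1011011111 Δ2=1111011111 Δ3=1111001111 Δ4=1111101111 Δ5=0111101011 | 5Δ
t=7: Δ0=0111101011 Δ1=0101101011 | 1Δ
t=8: Δ0=0101101011 Δ1=0111101011 Δ2=0011101011 Δ3=0011111011 Δ4=0011011011 Δ5=1011011111 | 5Δ

0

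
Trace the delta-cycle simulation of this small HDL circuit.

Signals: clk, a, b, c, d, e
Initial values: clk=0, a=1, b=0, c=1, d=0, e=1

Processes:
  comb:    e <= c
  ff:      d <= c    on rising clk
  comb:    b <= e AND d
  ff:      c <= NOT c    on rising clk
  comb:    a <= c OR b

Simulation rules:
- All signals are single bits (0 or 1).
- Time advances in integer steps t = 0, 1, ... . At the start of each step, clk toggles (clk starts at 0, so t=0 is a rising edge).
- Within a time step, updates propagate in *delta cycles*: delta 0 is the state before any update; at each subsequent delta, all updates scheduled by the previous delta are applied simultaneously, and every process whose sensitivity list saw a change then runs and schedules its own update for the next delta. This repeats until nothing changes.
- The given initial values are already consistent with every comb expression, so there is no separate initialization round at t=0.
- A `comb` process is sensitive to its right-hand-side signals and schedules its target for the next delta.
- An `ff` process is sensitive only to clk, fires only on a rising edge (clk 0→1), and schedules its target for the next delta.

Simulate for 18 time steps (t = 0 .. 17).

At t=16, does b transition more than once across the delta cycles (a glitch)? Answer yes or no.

t0.Δ0 b=0 d=0 e=1 clk=0 a=1 c=1
t0.Δ1 b=0 d=0 e=1 clk=1 a=1 c=1
t0.Δ2 b=0 d=1 e=1 clk=1 a=1 c=0
t0.Δ3 b=1 d=1 e=0 clk=1 a=0 c=0
t0.Δ4 b=0 d=1 e=0 clk=1 a=1 c=0
t0.Δ5 b=0 d=1 e=0 clk=1 a=0 c=0
t1.Δ0 b=0 d=1 e=0 clk=1 a=0 c=0
t1.Δ1 b=0 d=1 e=0 clk=0 a=0 c=0
t2.Δ0 b=0 d=1 e=0 clk=0 a=0 c=0
t2.Δ1 b=0 d=1 e=0 clk=1 a=0 c=0
t2.Δ2 b=0 d=0 e=0 clk=1 a=0 c=1
t2.Δ3 b=0 d=0 e=1 clk=1 a=1 c=1
t3.Δ0 b=0 d=0 e=1 clk=1 a=1 c=1
t3.Δ1 b=0 d=0 e=1 clk=0 a=1 c=1
t4.Δ0 b=0 d=0 e=1 clk=0 a=1 c=1
t4.Δ1 b=0 d=0 e=1 clk=1 a=1 c=1
t4.Δ2 b=0 d=1 e=1 clk=1 a=1 c=0
t4.Δ3 b=1 d=1 e=0 clk=1 a=0 c=0
t4.Δ4 b=0 d=1 e=0 clk=1 a=1 c=0
t4.Δ5 b=0 d=1 e=0 clk=1 a=0 c=0
t5.Δ0 b=0 d=1 e=0 clk=1 a=0 c=0
t5.Δ1 b=0 d=1 e=0 clk=0 a=0 c=0
t6.Δ0 b=0 d=1 e=0 clk=0 a=0 c=0
t6.Δ1 b=0 d=1 e=0 clk=1 a=0 c=0
t6.Δ2 b=0 d=0 e=0 clk=1 a=0 c=1
t6.Δ3 b=0 d=0 e=1 clk=1 a=1 c=1
t7.Δ0 b=0 d=0 e=1 clk=1 a=1 c=1
t7.Δ1 b=0 d=0 e=1 clk=0 a=1 c=1
t8.Δ0 b=0 d=0 e=1 clk=0 a=1 c=1
t8.Δ1 b=0 d=0 e=1 clk=1 a=1 c=1
t8.Δ2 b=0 d=1 e=1 clk=1 a=1 c=0
t8.Δ3 b=1 d=1 e=0 clk=1 a=0 c=0
t8.Δ4 b=0 d=1 e=0 clk=1 a=1 c=0
t8.Δ5 b=0 d=1 e=0 clk=1 a=0 c=0
t9.Δ0 b=0 d=1 e=0 clk=1 a=0 c=0
t9.Δ1 b=0 d=1 e=0 clk=0 a=0 c=0
t10.Δ0 b=0 d=1 e=0 clk=0 a=0 c=0
t10.Δ1 b=0 d=1 e=0 clk=1 a=0 c=0
t10.Δ2 b=0 d=0 e=0 clk=1 a=0 c=1
t10.Δ3 b=0 d=0 e=1 clk=1 a=1 c=1
t11.Δ0 b=0 d=0 e=1 clk=1 a=1 c=1
t11.Δ1 b=0 d=0 e=1 clk=0 a=1 c=1
t12.Δ0 b=0 d=0 e=1 clk=0 a=1 c=1
t12.Δ1 b=0 d=0 e=1 clk=1 a=1 c=1
t12.Δ2 b=0 d=1 e=1 clk=1 a=1 c=0
t12.Δ3 b=1 d=1 e=0 clk=1 a=0 c=0
t12.Δ4 b=0 d=1 e=0 clk=1 a=1 c=0
t12.Δ5 b=0 d=1 e=0 clk=1 a=0 c=0
t13.Δ0 b=0 d=1 e=0 clk=1 a=0 c=0
t13.Δ1 b=0 d=1 e=0 clk=0 a=0 c=0
t14.Δ0 b=0 d=1 e=0 clk=0 a=0 c=0
t14.Δ1 b=0 d=1 e=0 clk=1 a=0 c=0
t14.Δ2 b=0 d=0 e=0 clk=1 a=0 c=1
t14.Δ3 b=0 d=0 e=1 clk=1 a=1 c=1
t15.Δ0 b=0 d=0 e=1 clk=1 a=1 c=1
t15.Δ1 b=0 d=0 e=1 clk=0 a=1 c=1
t16.Δ0 b=0 d=0 e=1 clk=0 a=1 c=1
t16.Δ1 b=0 d=0 e=1 clk=1 a=1 c=1
t16.Δ2 b=0 d=1 e=1 clk=1 a=1 c=0
t16.Δ3 b=1 d=1 e=0 clk=1 a=0 c=0
t16.Δ4 b=0 d=1 e=0 clk=1 a=1 c=0
t16.Δ5 b=0 d=1 e=0 clk=1 a=0 c=0
t17.Δ0 b=0 d=1 e=0 clk=1 a=0 c=0
t17.Δ1 b=0 d=1 e=0 clk=0 a=0 c=0

yes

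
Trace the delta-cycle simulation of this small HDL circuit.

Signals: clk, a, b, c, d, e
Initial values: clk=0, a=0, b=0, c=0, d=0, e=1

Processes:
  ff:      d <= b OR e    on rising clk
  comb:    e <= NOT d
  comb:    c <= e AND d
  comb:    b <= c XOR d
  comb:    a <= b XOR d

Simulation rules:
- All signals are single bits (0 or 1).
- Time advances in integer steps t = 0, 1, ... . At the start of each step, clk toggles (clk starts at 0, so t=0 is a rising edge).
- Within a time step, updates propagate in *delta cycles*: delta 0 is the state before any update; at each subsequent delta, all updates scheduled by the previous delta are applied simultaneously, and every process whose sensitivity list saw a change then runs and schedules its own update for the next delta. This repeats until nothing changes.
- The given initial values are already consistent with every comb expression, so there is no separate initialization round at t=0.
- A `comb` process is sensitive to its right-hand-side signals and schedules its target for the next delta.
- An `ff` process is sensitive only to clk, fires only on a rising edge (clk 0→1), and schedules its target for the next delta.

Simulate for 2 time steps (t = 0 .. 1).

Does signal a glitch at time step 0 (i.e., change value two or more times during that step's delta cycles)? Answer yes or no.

[bits: c,b,e,a,d,clk]
t=0: Δ0=001000 Δ1=001001 Δ2=001011 Δ3=110111 Δ4=000011 Δ5=010111 Δ6=010011 | 6Δ
t=1: Δ0=010011 Δ1=010010 | 1Δ

yes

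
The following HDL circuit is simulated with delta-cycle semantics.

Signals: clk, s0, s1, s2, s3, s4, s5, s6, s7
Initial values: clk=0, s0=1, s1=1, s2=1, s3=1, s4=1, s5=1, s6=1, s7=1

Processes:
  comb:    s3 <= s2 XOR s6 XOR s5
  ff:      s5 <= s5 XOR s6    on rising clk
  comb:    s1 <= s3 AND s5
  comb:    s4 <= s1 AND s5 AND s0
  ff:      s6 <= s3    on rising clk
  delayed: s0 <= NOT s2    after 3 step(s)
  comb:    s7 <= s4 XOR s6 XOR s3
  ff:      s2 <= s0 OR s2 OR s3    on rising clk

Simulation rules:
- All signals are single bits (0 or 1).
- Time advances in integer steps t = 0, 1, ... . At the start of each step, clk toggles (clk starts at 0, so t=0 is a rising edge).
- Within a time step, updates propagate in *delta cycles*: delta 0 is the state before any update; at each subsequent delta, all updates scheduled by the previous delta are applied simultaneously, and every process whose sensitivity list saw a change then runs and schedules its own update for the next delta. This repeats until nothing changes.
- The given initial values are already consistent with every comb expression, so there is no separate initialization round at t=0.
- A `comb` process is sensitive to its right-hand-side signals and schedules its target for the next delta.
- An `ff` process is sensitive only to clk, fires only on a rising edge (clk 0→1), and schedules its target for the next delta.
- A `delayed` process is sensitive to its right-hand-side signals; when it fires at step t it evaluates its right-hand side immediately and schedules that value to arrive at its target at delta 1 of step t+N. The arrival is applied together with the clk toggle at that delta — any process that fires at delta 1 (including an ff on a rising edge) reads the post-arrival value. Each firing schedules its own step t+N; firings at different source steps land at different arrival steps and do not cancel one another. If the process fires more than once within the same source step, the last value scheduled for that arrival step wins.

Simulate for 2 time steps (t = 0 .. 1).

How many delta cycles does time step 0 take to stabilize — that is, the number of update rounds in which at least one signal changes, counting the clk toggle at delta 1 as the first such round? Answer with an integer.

3

t0.Δ0 s6=1 s4=1 s7=1 s2=1 clk=0 s5=1 s0=1 s1=1 s3=1
t0.Δ1 s6=1 s4=1 s7=1 s2=1 clk=1 s5=1 s0=1 s1=1 s3=1
t0.Δ2 s6=1 s4=1 s7=1 s2=1 clk=1 s5=0 s0=1 s1=1 s3=1
t0.Δ3 s6=1 s4=0 s7=1 s2=1 clk=1 s5=0 s0=1 s1=0 s3=0
t1.Δ0 s6=1 s4=0 s7=1 s2=1 clk=1 s5=0 s0=1 s1=0 s3=0
t1.Δ1 s6=1 s4=0 s7=1 s2=1 clk=0 s5=0 s0=1 s1=0 s3=0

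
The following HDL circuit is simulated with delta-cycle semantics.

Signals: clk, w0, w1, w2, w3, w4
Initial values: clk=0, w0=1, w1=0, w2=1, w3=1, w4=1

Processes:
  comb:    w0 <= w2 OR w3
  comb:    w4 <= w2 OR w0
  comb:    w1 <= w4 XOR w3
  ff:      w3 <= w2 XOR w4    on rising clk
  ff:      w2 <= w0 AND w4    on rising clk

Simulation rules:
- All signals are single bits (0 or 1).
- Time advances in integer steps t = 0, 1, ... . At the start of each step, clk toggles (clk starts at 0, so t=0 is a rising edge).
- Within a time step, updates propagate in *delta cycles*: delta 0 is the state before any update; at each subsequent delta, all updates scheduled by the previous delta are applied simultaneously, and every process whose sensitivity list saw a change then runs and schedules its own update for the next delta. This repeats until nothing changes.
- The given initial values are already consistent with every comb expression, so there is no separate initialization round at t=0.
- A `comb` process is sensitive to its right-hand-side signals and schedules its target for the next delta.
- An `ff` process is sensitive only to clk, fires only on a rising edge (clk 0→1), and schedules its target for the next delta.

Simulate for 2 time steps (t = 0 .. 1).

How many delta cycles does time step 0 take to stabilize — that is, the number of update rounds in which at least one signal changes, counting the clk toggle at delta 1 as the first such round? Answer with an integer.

t0.Δ0 w3=1 clk=0 w2=1 w4=1 w0=1 w1=0
t0.Δ1 w3=1 clk=1 w2=1 w4=1 w0=1 w1=0
t0.Δ2 w3=0 clk=1 w2=1 w4=1 w0=1 w1=0
t0.Δ3 w3=0 clk=1 w2=1 w4=1 w0=1 w1=1
t1.Δ0 w3=0 clk=1 w2=1 w4=1 w0=1 w1=1
t1.Δ1 w3=0 clk=0 w2=1 w4=1 w0=1 w1=1

3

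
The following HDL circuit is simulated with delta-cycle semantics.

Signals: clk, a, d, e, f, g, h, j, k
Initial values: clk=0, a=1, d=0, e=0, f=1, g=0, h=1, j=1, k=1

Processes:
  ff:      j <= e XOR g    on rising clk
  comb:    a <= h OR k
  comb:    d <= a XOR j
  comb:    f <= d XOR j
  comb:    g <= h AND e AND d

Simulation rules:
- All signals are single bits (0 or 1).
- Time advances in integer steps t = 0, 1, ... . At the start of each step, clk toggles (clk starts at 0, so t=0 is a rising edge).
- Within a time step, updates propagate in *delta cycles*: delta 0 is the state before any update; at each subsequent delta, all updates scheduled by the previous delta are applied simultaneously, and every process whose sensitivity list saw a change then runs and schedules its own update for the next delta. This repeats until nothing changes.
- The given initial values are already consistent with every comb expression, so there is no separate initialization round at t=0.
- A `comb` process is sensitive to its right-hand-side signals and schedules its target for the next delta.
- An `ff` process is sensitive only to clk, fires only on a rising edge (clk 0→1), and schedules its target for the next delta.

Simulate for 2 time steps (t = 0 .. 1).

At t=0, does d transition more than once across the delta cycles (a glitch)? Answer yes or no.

no

[bits: j,h,k,clk,a,f,e,d,g]
t=0: Δ0=111011000 Δ1=111111000 Δ2=011111000 Δ3=011110010 Δ4=011111010 | 4Δ
t=1: Δ0=011111010 Δ1=011011010 | 1Δ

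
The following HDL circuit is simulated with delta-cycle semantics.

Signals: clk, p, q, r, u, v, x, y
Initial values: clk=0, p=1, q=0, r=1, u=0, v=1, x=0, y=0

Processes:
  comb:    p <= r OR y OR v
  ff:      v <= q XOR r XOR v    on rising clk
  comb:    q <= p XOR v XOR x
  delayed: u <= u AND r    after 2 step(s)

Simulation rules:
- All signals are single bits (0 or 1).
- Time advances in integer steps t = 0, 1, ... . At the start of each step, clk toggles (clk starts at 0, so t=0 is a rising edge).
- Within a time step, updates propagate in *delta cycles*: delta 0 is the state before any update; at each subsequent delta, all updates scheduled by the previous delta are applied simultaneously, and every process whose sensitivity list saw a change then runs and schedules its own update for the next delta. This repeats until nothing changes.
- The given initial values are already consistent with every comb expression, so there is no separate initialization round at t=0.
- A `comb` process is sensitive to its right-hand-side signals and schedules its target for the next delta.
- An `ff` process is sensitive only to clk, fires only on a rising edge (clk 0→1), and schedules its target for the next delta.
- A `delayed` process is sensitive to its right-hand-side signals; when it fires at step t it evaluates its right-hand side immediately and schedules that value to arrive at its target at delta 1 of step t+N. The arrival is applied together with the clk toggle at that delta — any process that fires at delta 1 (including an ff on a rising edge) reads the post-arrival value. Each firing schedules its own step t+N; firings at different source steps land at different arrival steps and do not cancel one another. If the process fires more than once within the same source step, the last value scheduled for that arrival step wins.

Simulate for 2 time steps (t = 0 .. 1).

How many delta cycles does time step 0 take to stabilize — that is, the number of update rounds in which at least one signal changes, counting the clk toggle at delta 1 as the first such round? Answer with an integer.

[bits: clk,q,r,y,u,v,x,p]
t=0: Δ0=00100101 Δ1=10100101 Δ2=10100001 Δ3=11100001 | 3Δ
t=1: Δ0=11100001 Δ1=01100001 | 1Δ

3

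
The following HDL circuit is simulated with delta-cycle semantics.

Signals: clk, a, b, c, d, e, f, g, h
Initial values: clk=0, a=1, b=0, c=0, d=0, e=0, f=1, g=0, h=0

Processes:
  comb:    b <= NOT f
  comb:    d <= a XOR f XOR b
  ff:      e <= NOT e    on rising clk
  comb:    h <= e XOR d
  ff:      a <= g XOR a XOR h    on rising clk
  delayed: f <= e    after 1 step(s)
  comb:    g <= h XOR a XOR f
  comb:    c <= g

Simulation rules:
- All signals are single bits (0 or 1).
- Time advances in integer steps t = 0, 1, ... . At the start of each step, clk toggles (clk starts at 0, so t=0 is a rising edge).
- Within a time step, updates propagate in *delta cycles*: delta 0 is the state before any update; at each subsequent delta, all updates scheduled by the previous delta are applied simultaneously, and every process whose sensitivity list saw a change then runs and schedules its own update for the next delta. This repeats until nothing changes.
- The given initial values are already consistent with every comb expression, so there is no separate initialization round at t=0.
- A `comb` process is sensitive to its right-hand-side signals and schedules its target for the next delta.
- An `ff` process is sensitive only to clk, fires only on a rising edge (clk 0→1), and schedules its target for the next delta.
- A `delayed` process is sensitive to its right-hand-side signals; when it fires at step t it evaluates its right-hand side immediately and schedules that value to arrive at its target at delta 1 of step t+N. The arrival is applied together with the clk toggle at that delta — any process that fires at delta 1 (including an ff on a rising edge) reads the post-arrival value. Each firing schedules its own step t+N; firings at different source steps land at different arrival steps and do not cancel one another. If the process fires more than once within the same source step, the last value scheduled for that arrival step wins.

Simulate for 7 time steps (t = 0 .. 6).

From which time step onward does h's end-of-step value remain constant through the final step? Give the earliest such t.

2

[bits: clk,g,d,b,a,c,f,h,e]
t=0: Δ0=000010100 Δ1=100010100 Δ2=100010101 Δ3=100010111 Δ4=110010111 Δ5=110011111 | 5Δ
t=1: Δ0=110011111 Δ1=010011111 | 1Δ
t=2: Δ0=010011111 Δ1=110011111 Δ2=110011110 Δ3=110011100 Δ4=100011100 Δ5=100010100 | 5Δ
t=3: Δ0=100010100 Δ1=000010000 Δ2=011110000 Δ3=010111010 Δ4=000111000 Δ5=010110000 Δ6=010111000 | 6Δ
t=4: Δ0=010111000 Δ1=110111000 Δ2=110101001 Δ3=101101011 Δ4=111100001 Δ5=101101001 Δ6=101100001 | 6Δ
t=5: Δ0=101100001 Δ1=001100101 Δ2=010000101 Δ3=011001111 Δ4=001001101 Δ5=011000101 Δ6=011001101 | 6Δ
t=6: Δ0=011001101 Δ1=111001101 Δ2=111011100 Δ3=100011110 Δ4=110010100 Δ5=100011100 Δ6=100010100 | 6Δ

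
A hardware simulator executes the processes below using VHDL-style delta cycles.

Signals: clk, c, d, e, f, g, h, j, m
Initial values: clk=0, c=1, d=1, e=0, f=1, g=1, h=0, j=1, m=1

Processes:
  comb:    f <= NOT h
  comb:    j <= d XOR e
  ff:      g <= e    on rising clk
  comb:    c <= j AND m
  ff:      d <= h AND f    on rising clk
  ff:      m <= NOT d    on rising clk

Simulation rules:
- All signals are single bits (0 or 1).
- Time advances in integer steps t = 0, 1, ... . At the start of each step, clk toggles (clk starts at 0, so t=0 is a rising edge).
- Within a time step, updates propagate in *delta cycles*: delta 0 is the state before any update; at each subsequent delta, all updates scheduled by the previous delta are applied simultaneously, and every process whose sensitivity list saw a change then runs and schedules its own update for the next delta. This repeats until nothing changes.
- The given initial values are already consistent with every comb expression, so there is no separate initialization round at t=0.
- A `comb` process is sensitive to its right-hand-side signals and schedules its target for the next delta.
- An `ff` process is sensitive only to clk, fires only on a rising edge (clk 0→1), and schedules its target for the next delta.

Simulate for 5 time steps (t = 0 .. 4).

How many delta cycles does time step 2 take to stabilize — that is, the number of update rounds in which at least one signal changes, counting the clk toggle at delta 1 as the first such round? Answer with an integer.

2

t0.Δ0 f=1 h=0 d=1 clk=0 c=1 m=1 e=0 g=1 j=1
t0.Δ1 f=1 h=0 d=1 clk=1 c=1 m=1 e=0 g=1 j=1
t0.Δ2 f=1 h=0 d=0 clk=1 c=1 m=0 e=0 g=0 j=1
t0.Δ3 f=1 h=0 d=0 clk=1 c=0 m=0 e=0 g=0 j=0
t1.Δ0 f=1 h=0 d=0 clk=1 c=0 m=0 e=0 g=0 j=0
t1.Δ1 f=1 h=0 d=0 clk=0 c=0 m=0 e=0 g=0 j=0
t2.Δ0 f=1 h=0 d=0 clk=0 c=0 m=0 e=0 g=0 j=0
t2.Δ1 f=1 h=0 d=0 clk=1 c=0 m=0 e=0 g=0 j=0
t2.Δ2 f=1 h=0 d=0 clk=1 c=0 m=1 e=0 g=0 j=0
t3.Δ0 f=1 h=0 d=0 clk=1 c=0 m=1 e=0 g=0 j=0
t3.Δ1 f=1 h=0 d=0 clk=0 c=0 m=1 e=0 g=0 j=0
t4.Δ0 f=1 h=0 d=0 clk=0 c=0 m=1 e=0 g=0 j=0
t4.Δ1 f=1 h=0 d=0 clk=1 c=0 m=1 e=0 g=0 j=0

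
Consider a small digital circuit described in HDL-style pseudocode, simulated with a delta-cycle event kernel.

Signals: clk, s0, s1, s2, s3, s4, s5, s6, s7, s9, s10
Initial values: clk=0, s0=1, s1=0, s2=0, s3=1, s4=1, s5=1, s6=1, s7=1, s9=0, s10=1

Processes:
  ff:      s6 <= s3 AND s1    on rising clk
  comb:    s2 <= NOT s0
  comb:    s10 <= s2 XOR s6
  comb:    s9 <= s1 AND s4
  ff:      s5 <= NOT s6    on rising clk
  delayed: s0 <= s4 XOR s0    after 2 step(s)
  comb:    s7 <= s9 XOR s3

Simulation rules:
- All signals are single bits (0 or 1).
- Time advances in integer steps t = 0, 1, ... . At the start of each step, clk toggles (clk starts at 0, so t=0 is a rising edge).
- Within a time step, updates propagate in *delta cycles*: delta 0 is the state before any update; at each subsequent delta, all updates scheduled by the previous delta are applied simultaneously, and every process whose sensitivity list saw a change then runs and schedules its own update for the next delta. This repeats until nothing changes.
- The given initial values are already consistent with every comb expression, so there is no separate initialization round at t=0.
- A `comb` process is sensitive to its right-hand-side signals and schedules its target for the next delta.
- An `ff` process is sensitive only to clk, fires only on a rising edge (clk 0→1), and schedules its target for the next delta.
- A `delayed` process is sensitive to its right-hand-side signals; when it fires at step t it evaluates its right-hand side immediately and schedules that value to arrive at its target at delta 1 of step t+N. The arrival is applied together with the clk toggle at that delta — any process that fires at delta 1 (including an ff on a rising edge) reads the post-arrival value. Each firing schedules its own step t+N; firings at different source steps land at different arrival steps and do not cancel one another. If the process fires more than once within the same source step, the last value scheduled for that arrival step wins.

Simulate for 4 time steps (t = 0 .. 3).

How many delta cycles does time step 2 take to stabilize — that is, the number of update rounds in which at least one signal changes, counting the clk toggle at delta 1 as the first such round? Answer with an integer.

t=0 Δ0: s0=1 s7=1 s1=0 s5=1 s4=1 s6=1 clk=0 s2=0 s9=0 s10=1 s3=1
  Δ1: clk:0→1
  Δ2: s5:1→0, s6:1→0
  Δ3: s10:1→0
  (3Δ to stable)
t=1 Δ0: s0=1 s7=1 s1=0 s5=0 s4=1 s6=0 clk=1 s2=0 s9=0 s10=0 s3=1
  Δ1: clk:1→0
  (1Δ to stable)
t=2 Δ0: s0=1 s7=1 s1=0 s5=0 s4=1 s6=0 clk=0 s2=0 s9=0 s10=0 s3=1
  Δ1: clk:0→1
  Δ2: s5:0→1
  (2Δ to stable)
t=3 Δ0: s0=1 s7=1 s1=0 s5=1 s4=1 s6=0 clk=1 s2=0 s9=0 s10=0 s3=1
  Δ1: clk:1→0
  (1Δ to stable)

2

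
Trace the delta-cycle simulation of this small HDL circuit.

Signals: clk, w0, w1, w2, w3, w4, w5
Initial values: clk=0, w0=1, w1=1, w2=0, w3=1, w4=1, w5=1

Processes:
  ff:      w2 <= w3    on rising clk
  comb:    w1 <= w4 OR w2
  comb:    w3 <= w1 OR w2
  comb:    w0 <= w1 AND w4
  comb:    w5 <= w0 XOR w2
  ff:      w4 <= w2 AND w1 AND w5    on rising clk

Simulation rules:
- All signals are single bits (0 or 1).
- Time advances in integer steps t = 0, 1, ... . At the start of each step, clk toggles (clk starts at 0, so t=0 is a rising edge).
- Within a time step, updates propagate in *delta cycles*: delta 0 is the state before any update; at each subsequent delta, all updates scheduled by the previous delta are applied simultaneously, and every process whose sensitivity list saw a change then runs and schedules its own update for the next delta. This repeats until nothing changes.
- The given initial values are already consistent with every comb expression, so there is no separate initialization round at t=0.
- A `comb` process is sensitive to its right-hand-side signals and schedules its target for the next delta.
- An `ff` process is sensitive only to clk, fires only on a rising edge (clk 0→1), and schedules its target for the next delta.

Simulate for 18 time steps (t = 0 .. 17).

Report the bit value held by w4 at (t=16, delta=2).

t=0 Δ0: w4=1 w3=1 w5=1 w1=1 w0=1 clk=0 w2=0
  Δ1: clk:0→1
  Δ2: w4:1→0, w2:0→1
  Δ3: w5:1→0, w0:1→0
  Δ4: w5:0→1
  (4Δ to stable)
t=1 Δ0: w4=0 w3=1 w5=1 w1=1 w0=0 clk=1 w2=1
  Δ1: clk:1→0
  (1Δ to stable)
t=2 Δ0: w4=0 w3=1 w5=1 w1=1 w0=0 clk=0 w2=1
  Δ1: clk:0→1
  Δ2: w4:0→1
  Δ3: w0:0→1
  Δ4: w5:1→0
  (4Δ to stable)
t=3 Δ0: w4=1 w3=1 w5=0 w1=1 w0=1 clk=1 w2=1
  Δ1: clk:1→0
  (1Δ to stable)
t=4 Δ0: w4=1 w3=1 w5=0 w1=1 w0=1 clk=0 w2=1
  Δ1: clk:0→1
  Δ2: w4:1→0
  Δ3: w0:1→0
  Δ4: w5:0→1
  (4Δ to stable)
t=5 Δ0: w4=0 w3=1 w5=1 w1=1 w0=0 clk=1 w2=1
  Δ1: clk:1→0
  (1Δ to stable)
t=6 Δ0: w4=0 w3=1 w5=1 w1=1 w0=0 clk=0 w2=1
  Δ1: clk:0→1
  Δ2: w4:0→1
  Δ3: w0:0→1
  Δ4: w5:1→0
  (4Δ to stable)
t=7 Δ0: w4=1 w3=1 w5=0 w1=1 w0=1 clk=1 w2=1
  Δ1: clk:1→0
  (1Δ to stable)
t=8 Δ0: w4=1 w3=1 w5=0 w1=1 w0=1 clk=0 w2=1
  Δ1: clk:0→1
  Δ2: w4:1→0
  Δ3: w0:1→0
  Δ4: w5:0→1
  (4Δ to stable)
t=9 Δ0: w4=0 w3=1 w5=1 w1=1 w0=0 clk=1 w2=1
  Δ1: clk:1→0
  (1Δ to stable)
t=10 Δ0: w4=0 w3=1 w5=1 w1=1 w0=0 clk=0 w2=1
  Δ1: clk:0→1
  Δ2: w4:0→1
  Δ3: w0:0→1
  Δ4: w5:1→0
  (4Δ to stable)
t=11 Δ0: w4=1 w3=1 w5=0 w1=1 w0=1 clk=1 w2=1
  Δ1: clk:1→0
  (1Δ to stable)
t=12 Δ0: w4=1 w3=1 w5=0 w1=1 w0=1 clk=0 w2=1
  Δ1: clk:0→1
  Δ2: w4:1→0
  Δ3: w0:1→0
  Δ4: w5:0→1
  (4Δ to stable)
t=13 Δ0: w4=0 w3=1 w5=1 w1=1 w0=0 clk=1 w2=1
  Δ1: clk:1→0
  (1Δ to stable)
t=14 Δ0: w4=0 w3=1 w5=1 w1=1 w0=0 clk=0 w2=1
  Δ1: clk:0→1
  Δ2: w4:0→1
  Δ3: w0:0→1
  Δ4: w5:1→0
  (4Δ to stable)
t=15 Δ0: w4=1 w3=1 w5=0 w1=1 w0=1 clk=1 w2=1
  Δ1: clk:1→0
  (1Δ to stable)
t=16 Δ0: w4=1 w3=1 w5=0 w1=1 w0=1 clk=0 w2=1
  Δ1: clk:0→1
  Δ2: w4:1→0
  Δ3: w0:1→0
  Δ4: w5:0→1
  (4Δ to stable)
t=17 Δ0: w4=0 w3=1 w5=1 w1=1 w0=0 clk=1 w2=1
  Δ1: clk:1→0
  (1Δ to stable)

0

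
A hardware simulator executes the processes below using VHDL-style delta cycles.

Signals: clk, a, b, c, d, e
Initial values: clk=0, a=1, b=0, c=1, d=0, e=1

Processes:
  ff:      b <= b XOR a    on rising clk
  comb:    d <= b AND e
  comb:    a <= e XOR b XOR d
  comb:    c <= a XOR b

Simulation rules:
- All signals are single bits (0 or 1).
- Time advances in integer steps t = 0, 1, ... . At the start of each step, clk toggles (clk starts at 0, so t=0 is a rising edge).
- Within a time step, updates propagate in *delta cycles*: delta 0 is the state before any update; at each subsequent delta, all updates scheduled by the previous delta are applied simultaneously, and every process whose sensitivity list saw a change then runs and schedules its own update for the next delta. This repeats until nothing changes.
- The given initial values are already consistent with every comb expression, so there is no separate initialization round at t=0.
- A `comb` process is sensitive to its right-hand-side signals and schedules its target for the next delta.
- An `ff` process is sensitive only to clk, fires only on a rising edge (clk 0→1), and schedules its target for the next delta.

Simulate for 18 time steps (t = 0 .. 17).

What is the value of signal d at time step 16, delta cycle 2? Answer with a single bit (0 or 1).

[bits: e,clk,a,d,b,c]
t=0: Δ0=101001 Δ1=111001 Δ2=111011 Δ3=110110 Δ4=111111 Δ5=111110 | 5Δ
t=1: Δ0=111110 Δ1=101110 | 1Δ
t=2: Δ0=101110 Δ1=111110 Δ2=111100 Δ3=110001 Δ4=111000 Δ5=111001 | 5Δ
t=3: Δ0=111001 Δ1=101001 | 1Δ
t=4: Δ0=101001 Δ1=111001 Δ2=111011 Δ3=110110 Δ4=111111 Δ5=111110 | 5Δ
t=5: Δ0=111110 Δ1=101110 | 1Δ
t=6: Δ0=101110 Δ1=111110 Δ2=111100 Δ3=110001 Δ4=111000 Δ5=111001 | 5Δ
t=7: Δ0=111001 Δ1=101001 | 1Δ
t=8: Δ0=101001 Δ1=111001 Δ2=111011 Δ3=110110 Δ4=111111 Δ5=111110 | 5Δ
t=9: Δ0=111110 Δ1=101110 | 1Δ
t=10: Δ0=101110 Δ1=111110 Δ2=111100 Δ3=110001 Δ4=111000 Δ5=111001 | 5Δ
t=11: Δ0=111001 Δ1=101001 | 1Δ
t=12: Δ0=101001 Δ1=111001 Δ2=111011 Δ3=110110 Δ4=111111 Δ5=111110 | 5Δ
t=13: Δ0=111110 Δ1=101110 | 1Δ
t=14: Δ0=101110 Δ1=111110 Δ2=111100 Δ3=110001 Δ4=111000 Δ5=111001 | 5Δ
t=15: Δ0=111001 Δ1=101001 | 1Δ
t=16: Δ0=101001 Δ1=111001 Δ2=111011 Δ3=110110 Δ4=111111 Δ5=111110 | 5Δ
t=17: Δ0=111110 Δ1=101110 | 1Δ

0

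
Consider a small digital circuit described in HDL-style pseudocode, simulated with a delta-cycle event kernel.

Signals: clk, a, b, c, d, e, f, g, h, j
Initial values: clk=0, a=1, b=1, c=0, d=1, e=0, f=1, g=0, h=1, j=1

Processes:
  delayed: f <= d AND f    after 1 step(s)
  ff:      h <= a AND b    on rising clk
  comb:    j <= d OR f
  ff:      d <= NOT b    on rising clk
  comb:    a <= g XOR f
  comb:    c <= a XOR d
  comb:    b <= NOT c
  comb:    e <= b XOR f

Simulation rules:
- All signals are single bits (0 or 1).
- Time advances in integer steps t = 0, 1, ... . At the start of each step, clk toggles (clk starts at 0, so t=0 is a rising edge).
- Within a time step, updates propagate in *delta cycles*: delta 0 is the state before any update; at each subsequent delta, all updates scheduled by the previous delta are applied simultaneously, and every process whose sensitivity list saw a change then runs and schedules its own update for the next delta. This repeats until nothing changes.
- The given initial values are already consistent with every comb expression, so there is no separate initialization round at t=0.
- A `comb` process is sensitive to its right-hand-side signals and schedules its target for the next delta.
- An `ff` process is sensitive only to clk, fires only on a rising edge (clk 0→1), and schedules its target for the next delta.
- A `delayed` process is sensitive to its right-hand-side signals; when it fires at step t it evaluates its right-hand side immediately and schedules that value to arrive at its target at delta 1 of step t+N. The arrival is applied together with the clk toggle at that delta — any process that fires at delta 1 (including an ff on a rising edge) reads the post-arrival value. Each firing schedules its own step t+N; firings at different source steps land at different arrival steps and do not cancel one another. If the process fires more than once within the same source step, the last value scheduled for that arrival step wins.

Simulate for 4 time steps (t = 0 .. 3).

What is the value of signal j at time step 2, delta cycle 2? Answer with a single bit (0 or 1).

0

t0.Δ0 a=1 d=1 f=1 e=0 clk=0 c=0 h=1 b=1 j=1 g=0
t0.Δ1 a=1 d=1 f=1 e=0 clk=1 c=0 h=1 b=1 j=1 g=0
t0.Δ2 a=1 d=0 f=1 e=0 clk=1 c=0 h=1 b=1 j=1 g=0
t0.Δ3 a=1 d=0 f=1 e=0 clk=1 c=1 h=1 b=1 j=1 g=0
t0.Δ4 a=1 d=0 f=1 e=0 clk=1 c=1 h=1 b=0 j=1 g=0
t0.Δ5 a=1 d=0 f=1 e=1 clk=1 c=1 h=1 b=0 j=1 g=0
t1.Δ0 a=1 d=0 f=1 e=1 clk=1 c=1 h=1 b=0 j=1 g=0
t1.Δ1 a=1 d=0 f=0 e=1 clk=0 c=1 h=1 b=0 j=1 g=0
t1.Δ2 a=0 d=0 f=0 e=0 clk=0 c=1 h=1 b=0 j=0 g=0
t1.Δ3 a=0 d=0 f=0 e=0 clk=0 c=0 h=1 b=0 j=0 g=0
t1.Δ4 a=0 d=0 f=0 e=0 clk=0 c=0 h=1 b=1 j=0 g=0
t1.Δ5 a=0 d=0 f=0 e=1 clk=0 c=0 h=1 b=1 j=0 g=0
t2.Δ0 a=0 d=0 f=0 e=1 clk=0 c=0 h=1 b=1 j=0 g=0
t2.Δ1 a=0 d=0 f=0 e=1 clk=1 c=0 h=1 b=1 j=0 g=0
t2.Δ2 a=0 d=0 f=0 e=1 clk=1 c=0 h=0 b=1 j=0 g=0
t3.Δ0 a=0 d=0 f=0 e=1 clk=1 c=0 h=0 b=1 j=0 g=0
t3.Δ1 a=0 d=0 f=0 e=1 clk=0 c=0 h=0 b=1 j=0 g=0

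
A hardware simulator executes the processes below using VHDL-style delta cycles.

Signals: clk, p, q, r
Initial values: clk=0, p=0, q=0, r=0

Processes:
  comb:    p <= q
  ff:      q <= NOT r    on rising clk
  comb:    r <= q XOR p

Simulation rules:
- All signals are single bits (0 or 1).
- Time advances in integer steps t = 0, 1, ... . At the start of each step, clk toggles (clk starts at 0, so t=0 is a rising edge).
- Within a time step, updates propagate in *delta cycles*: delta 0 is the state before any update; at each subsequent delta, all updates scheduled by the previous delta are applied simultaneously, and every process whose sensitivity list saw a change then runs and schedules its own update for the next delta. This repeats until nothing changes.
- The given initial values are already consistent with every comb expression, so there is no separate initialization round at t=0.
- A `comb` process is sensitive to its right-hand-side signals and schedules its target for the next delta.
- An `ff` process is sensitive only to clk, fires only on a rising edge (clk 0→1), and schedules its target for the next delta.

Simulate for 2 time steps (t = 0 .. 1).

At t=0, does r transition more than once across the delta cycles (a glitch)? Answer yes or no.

yes

[bits: p,r,q,clk]
t=0: Δ0=0000 Δ1=0001 Δ2=0011 Δ3=1111 Δ4=1011 | 4Δ
t=1: Δ0=1011 Δ1=1010 | 1Δ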